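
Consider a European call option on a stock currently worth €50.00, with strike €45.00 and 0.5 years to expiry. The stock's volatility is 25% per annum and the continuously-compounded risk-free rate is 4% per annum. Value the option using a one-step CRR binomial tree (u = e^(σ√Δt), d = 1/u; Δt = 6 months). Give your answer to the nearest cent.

CRR parameters: u = e^(σ√Δt) = e^(0.25·√0.5) = 1.1934, d = 1/u = 0.8380
Per-period rate: rΔt = 0.04·0.5 = 0.02, so R = e^0.02 = 1.0202
Risk-neutral probability p = (e^0.02 − 0.8380)/(1.1934 − 0.8380) = 0.1822/0.3554 = 0.5128
Terminal stock prices: S_u = 59.67, S_d = 41.9
Terminal payoffs (S − K): max(14.67, 0) = 14.67, max(-3.102, 0) = 0
Node 0 (S = 50): V_0 = e^(−0.02)·[0.5128·14.6682 + 0.4872·0.0000] = 7.3724

€7.37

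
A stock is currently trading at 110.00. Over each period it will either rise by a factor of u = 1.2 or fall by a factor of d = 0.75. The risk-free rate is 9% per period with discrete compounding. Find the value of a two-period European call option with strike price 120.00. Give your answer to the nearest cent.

Risk-neutral probability p = (1 + 0.09 − 0.75)/(1.2 − 0.75) = 0.3400/0.4500 = 0.7556
Terminal stock prices: S_uu = 158.4, S_ud = 99, S_dd = 61.88
Terminal payoffs (S − K): max(38.4, 0) = 38.4, max(-21, 0) = 0, max(-58.12, 0) = 0
Node u (S = 132): V_u = 1/1.09·[0.7556·38.4000 + 0.2444·0.0000] = 26.6177
Node d (S = 82.5): V_d = 1/1.09·[0.7556·0.0000 + 0.2444·0.0000] = 0.0000
Node 0 (S = 110): V_0 = 1/1.09·[0.7556·26.6177 + 0.2444·0.0000] = 18.4506

18.45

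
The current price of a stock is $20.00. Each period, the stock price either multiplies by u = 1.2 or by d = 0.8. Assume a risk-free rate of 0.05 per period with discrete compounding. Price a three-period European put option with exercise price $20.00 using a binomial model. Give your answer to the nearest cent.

Risk-neutral probability p = (1 + 0.05 − 0.8)/(1.2 − 0.8) = 0.2500/0.4000 = 0.6250
Terminal stock prices: S_uuu = 34.56, S_uud = 23.04, S_udd = 15.36, S_ddd = 10.24
Terminal payoffs (K − S): max(-14.56, 0) = 0, max(-3.04, 0) = 0, max(4.64, 0) = 4.64, max(9.76, 0) = 9.76
Node uu (S = 28.8): V_uu = 1/1.05·[0.6250·0.0000 + 0.3750·0.0000] = 0.0000
Node ud (S = 19.2): V_ud = 1/1.05·[0.6250·0.0000 + 0.3750·4.6400] = 1.6571
Node dd (S = 12.8): V_dd = 1/1.05·[0.6250·4.6400 + 0.3750·9.7600] = 6.2476
Node u (S = 24): V_u = 1/1.05·[0.6250·0.0000 + 0.3750·1.6571] = 0.5918
Node d (S = 16): V_d = 1/1.05·[0.6250·1.6571 + 0.3750·6.2476] = 3.2177
Node 0 (S = 20): V_0 = 1/1.05·[0.6250·0.5918 + 0.3750·3.2177] = 1.5015

$1.50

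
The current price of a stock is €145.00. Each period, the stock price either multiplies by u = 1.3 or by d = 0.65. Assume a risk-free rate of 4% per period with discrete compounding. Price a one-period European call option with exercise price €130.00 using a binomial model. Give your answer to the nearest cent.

€33.75

Risk-neutral probability p = (1 + 0.04 − 0.65)/(1.3 − 0.65) = 0.3900/0.6500 = 0.6000
Terminal stock prices: S_u = 188.5, S_d = 94.25
Terminal payoffs (S − K): max(58.5, 0) = 58.5, max(-35.75, 0) = 0
Node 0 (S = 145): V_0 = 1/1.04·[0.6000·58.5000 + 0.4000·0.0000] = 33.7500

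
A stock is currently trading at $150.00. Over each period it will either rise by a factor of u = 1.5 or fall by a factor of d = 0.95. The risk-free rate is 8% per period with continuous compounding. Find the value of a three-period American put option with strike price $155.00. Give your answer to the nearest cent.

Risk-neutral probability p = (e^0.08 − 0.95)/(1.5 − 0.95) = 0.1333/0.5500 = 0.2423
Terminal stock prices: S_uuu = 506.2, S_uud = 320.6, S_udd = 203.1, S_ddd = 128.6
Terminal payoffs (K − S): max(-351.2, 0) = 0, max(-165.6, 0) = 0, max(-48.06, 0) = 0, max(26.39, 0) = 26.39
Node uu (S = 337.5): continuation = e^(−0.08)·[0.2423·0.0000 + 0.7577·0.0000] = 0.0000; exercise value = 0.0000 ≤ continuation, so V_uu = 0.0000
Node ud (S = 213.8): continuation = e^(−0.08)·[0.2423·0.0000 + 0.7577·0.0000] = 0.0000; exercise value = 0.0000 ≤ continuation, so V_ud = 0.0000
Node dd (S = 135.4): continuation = e^(−0.08)·[0.2423·0.0000 + 0.7577·26.3938] = 18.4600; exercise value = 19.6250 > continuation, so V_dd = 19.6250 (exercise)
Node u (S = 225): continuation = e^(−0.08)·[0.2423·0.0000 + 0.7577·0.0000] = 0.0000; exercise value = 0.0000 ≤ continuation, so V_u = 0.0000
Node d (S = 142.5): continuation = e^(−0.08)·[0.2423·0.0000 + 0.7577·19.6250] = 13.7259; exercise value = 12.5000 ≤ continuation, so V_d = 13.7259
Node 0 (S = 150): continuation = e^(−0.08)·[0.2423·0.0000 + 0.7577·13.7259] = 9.6000; exercise value = 5.0000 ≤ continuation, so V_0 = 9.6000

$9.60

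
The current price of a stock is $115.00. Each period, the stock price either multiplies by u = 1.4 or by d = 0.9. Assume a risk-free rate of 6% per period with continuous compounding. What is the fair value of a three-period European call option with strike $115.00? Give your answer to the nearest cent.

Risk-neutral probability p = (e^0.06 − 0.9)/(1.4 − 0.9) = 0.1618/0.5000 = 0.3237
Terminal stock prices: S_uuu = 315.6, S_uud = 202.9, S_udd = 130.4, S_ddd = 83.84
Terminal payoffs (S − K): max(200.6, 0) = 200.6, max(87.86, 0) = 87.86, max(15.41, 0) = 15.41, max(-31.16, 0) = 0
Node uu (S = 225.4): V_uu = e^(−0.06)·[0.3237·200.5600 + 0.6763·87.8600] = 117.0971
Node ud (S = 144.9): V_ud = e^(−0.06)·[0.3237·87.8600 + 0.6763·15.4100] = 36.5971
Node dd (S = 93.15): V_dd = e^(−0.06)·[0.3237·15.4100 + 0.6763·0.0000] = 4.6973
Node u (S = 161): V_u = e^(−0.06)·[0.3237·117.0971 + 0.6763·36.5971] = 59.0041
Node d (S = 103.5): V_d = e^(−0.06)·[0.3237·36.5971 + 0.6763·4.6973] = 14.1476
Node 0 (S = 115): V_0 = e^(−0.06)·[0.3237·59.0041 + 0.6763·14.1476] = 26.9970

$27.00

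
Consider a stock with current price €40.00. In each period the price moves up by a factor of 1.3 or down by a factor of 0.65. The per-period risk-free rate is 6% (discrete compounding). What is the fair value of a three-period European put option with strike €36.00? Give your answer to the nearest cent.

Risk-neutral probability p = (1 + 0.06 − 0.65)/(1.3 − 0.65) = 0.4100/0.6500 = 0.6308
Terminal stock prices: S_uuu = 87.88, S_uud = 43.94, S_udd = 21.97, S_ddd = 10.98
Terminal payoffs (K − S): max(-51.88, 0) = 0, max(-7.94, 0) = 0, max(14.03, 0) = 14.03, max(25.02, 0) = 25.02
Node uu (S = 67.6): V_uu = 1/1.06·[0.6308·0.0000 + 0.3692·0.0000] = 0.0000
Node ud (S = 33.8): V_ud = 1/1.06·[0.6308·0.0000 + 0.3692·14.0300] = 4.8871
Node dd (S = 16.9): V_dd = 1/1.06·[0.6308·14.0300 + 0.3692·25.0150] = 17.0623
Node u (S = 52): V_u = 1/1.06·[0.6308·0.0000 + 0.3692·4.8871] = 1.7023
Node d (S = 26): V_d = 1/1.06·[0.6308·4.8871 + 0.3692·17.0623] = 8.8514
Node 0 (S = 40): V_0 = 1/1.06·[0.6308·1.7023 + 0.3692·8.8514] = 4.0962

€4.10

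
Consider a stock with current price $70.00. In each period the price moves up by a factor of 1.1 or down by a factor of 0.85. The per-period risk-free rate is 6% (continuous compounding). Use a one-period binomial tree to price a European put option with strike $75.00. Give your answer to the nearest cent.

$2.23

Risk-neutral probability p = (e^0.06 − 0.85)/(1.1 − 0.85) = 0.2118/0.2500 = 0.8473
Terminal stock prices: S_u = 77, S_d = 59.5
Terminal payoffs (K − S): max(-2, 0) = 0, max(15.5, 0) = 15.5
Node 0 (S = 70): V_0 = e^(−0.06)·[0.8473·0.0000 + 0.1527·15.5000] = 2.2283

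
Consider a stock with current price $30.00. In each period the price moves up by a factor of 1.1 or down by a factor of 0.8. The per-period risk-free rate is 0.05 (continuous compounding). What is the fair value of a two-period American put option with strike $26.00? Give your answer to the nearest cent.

Risk-neutral probability p = (e^0.05 − 0.8)/(1.1 − 0.8) = 0.2513/0.3000 = 0.8376
Terminal stock prices: S_uu = 36.3, S_ud = 26.4, S_dd = 19.2
Terminal payoffs (K − S): max(-10.3, 0) = 0, max(-0.4, 0) = 0, max(6.8, 0) = 6.8
Node u (S = 33): continuation = e^(−0.05)·[0.8376·0.0000 + 0.1624·0.0000] = 0.0000; exercise value = 0.0000 ≤ continuation, so V_u = 0.0000
Node d (S = 24): continuation = e^(−0.05)·[0.8376·0.0000 + 0.1624·6.8000] = 1.0507; exercise value = 2.0000 > continuation, so V_d = 2.0000 (exercise)
Node 0 (S = 30): continuation = e^(−0.05)·[0.8376·0.0000 + 0.1624·2.0000] = 0.3090; exercise value = 0.0000 ≤ continuation, so V_0 = 0.3090

$0.31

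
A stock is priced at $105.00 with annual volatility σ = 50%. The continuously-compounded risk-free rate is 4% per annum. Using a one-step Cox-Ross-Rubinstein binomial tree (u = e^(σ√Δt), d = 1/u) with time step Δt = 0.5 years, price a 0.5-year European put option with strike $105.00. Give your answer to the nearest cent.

$17.15

CRR parameters: u = e^(σ√Δt) = e^(0.5·√0.5) = 1.4241, d = 1/u = 0.7022
Per-period rate: rΔt = 0.04·0.5 = 0.02, so R = e^0.02 = 1.0202
Risk-neutral probability p = (e^0.02 − 0.7022)/(1.4241 − 0.7022) = 0.3180/0.7219 = 0.4405
Terminal stock prices: S_u = 149.5, S_d = 73.73
Terminal payoffs (K − S): max(-44.53, 0) = 0, max(31.27, 0) = 31.27
Node 0 (S = 105): V_0 = e^(−0.02)·[0.4405·0.0000 + 0.5595·31.2702] = 17.1491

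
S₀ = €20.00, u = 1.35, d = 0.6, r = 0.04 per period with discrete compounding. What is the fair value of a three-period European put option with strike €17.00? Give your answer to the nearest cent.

€2.74

Risk-neutral probability p = (1 + 0.04 − 0.6)/(1.35 − 0.6) = 0.4400/0.7500 = 0.5867
Terminal stock prices: S_uuu = 49.21, S_uud = 21.87, S_udd = 9.72, S_ddd = 4.32
Terminal payoffs (K − S): max(-32.21, 0) = 0, max(-4.87, 0) = 0, max(7.28, 0) = 7.28, max(12.68, 0) = 12.68
Node uu (S = 36.45): V_uu = 1/1.04·[0.5867·0.0000 + 0.4133·0.0000] = 0.0000
Node ud (S = 16.2): V_ud = 1/1.04·[0.5867·0.0000 + 0.4133·7.2800] = 2.8933
Node dd (S = 7.2): V_dd = 1/1.04·[0.5867·7.2800 + 0.4133·12.6800] = 9.1462
Node u (S = 27): V_u = 1/1.04·[0.5867·0.0000 + 0.4133·2.8933] = 1.1499
Node d (S = 12): V_d = 1/1.04·[0.5867·2.8933 + 0.4133·9.1462] = 5.2671
Node 0 (S = 20): V_0 = 1/1.04·[0.5867·1.1499 + 0.4133·5.2671] = 2.7420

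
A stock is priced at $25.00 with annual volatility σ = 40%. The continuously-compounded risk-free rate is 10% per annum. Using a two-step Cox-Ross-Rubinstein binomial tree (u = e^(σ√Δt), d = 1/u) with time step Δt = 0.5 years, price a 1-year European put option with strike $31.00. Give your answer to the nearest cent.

$6.22

CRR parameters: u = e^(σ√Δt) = e^(0.4·√0.5) = 1.3269, d = 1/u = 0.7536
Per-period rate: rΔt = 0.1·0.5 = 0.05, so R = e^0.05 = 1.0513
Risk-neutral probability p = (e^0.05 − 0.7536)/(1.3269 − 0.7536) = 0.2976/0.5733 = 0.5192
Terminal stock prices: S_uu = 44.02, S_ud = 25, S_dd = 14.2
Terminal payoffs (K − S): max(-13.02, 0) = 0, max(6, 0) = 6, max(16.8, 0) = 16.8
Node u (S = 33.17): V_u = e^(−0.05)·[0.5192·0.0000 + 0.4808·6.0000] = 2.7441
Node d (S = 18.84): V_d = e^(−0.05)·[0.5192·6.0000 + 0.4808·16.8007] = 10.6472
Node 0 (S = 25): V_0 = e^(−0.05)·[0.5192·2.7441 + 0.4808·10.6472] = 6.2248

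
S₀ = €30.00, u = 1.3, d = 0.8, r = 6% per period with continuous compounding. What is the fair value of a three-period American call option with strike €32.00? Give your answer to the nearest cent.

€6.87

Risk-neutral probability p = (e^0.06 − 0.8)/(1.3 − 0.8) = 0.2618/0.5000 = 0.5237
Terminal stock prices: S_uuu = 65.91, S_uud = 40.56, S_udd = 24.96, S_ddd = 15.36
Terminal payoffs (S − K): max(33.91, 0) = 33.91, max(8.56, 0) = 8.56, max(-7.04, 0) = 0, max(-16.64, 0) = 0
Node uu (S = 50.7): continuation = e^(−0.06)·[0.5237·33.9100 + 0.4763·8.5600] = 20.5635; exercise value = 18.7000 ≤ continuation, so V_uu = 20.5635
Node ud (S = 31.2): continuation = e^(−0.06)·[0.5237·8.5600 + 0.4763·0.0000] = 4.2216; exercise value = 0.0000 ≤ continuation, so V_ud = 4.2216
Node dd (S = 19.2): continuation = e^(−0.06)·[0.5237·0.0000 + 0.4763·0.0000] = 0.0000; exercise value = 0.0000 ≤ continuation, so V_dd = 0.0000
Node u (S = 39): continuation = e^(−0.06)·[0.5237·20.5635 + 0.4763·4.2216] = 12.0352; exercise value = 7.0000 ≤ continuation, so V_u = 12.0352
Node d (S = 24): continuation = e^(−0.06)·[0.5237·4.2216 + 0.4763·0.0000] = 2.0820; exercise value = 0.0000 ≤ continuation, so V_d = 2.0820
Node 0 (S = 30): continuation = e^(−0.06)·[0.5237·12.0352 + 0.4763·2.0820] = 6.8694; exercise value = 0.0000 ≤ continuation, so V_0 = 6.8694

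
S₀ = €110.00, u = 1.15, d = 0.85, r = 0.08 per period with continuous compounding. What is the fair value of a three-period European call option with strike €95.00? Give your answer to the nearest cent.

Risk-neutral probability p = (e^0.08 − 0.85)/(1.15 − 0.85) = 0.2333/0.3000 = 0.7776
Terminal stock prices: S_uuu = 167.3, S_uud = 123.7, S_udd = 91.4, S_ddd = 67.55
Terminal payoffs (S − K): max(72.3, 0) = 72.3, max(28.65, 0) = 28.65, max(-3.604, 0) = 0, max(-27.45, 0) = 0
Node uu (S = 145.5): V_uu = e^(−0.08)·[0.7776·72.2962 + 0.2224·28.6537] = 57.7789
Node ud (S = 107.5): V_ud = e^(−0.08)·[0.7776·28.6537 + 0.2224·0.0000] = 20.5687
Node dd (S = 79.47): V_dd = e^(−0.08)·[0.7776·0.0000 + 0.2224·0.0000] = 0.0000
Node u (S = 126.5): V_u = e^(−0.08)·[0.7776·57.7789 + 0.2224·20.5687] = 45.6982
Node d (S = 93.5): V_d = e^(−0.08)·[0.7776·20.5687 + 0.2224·0.0000] = 14.7650
Node 0 (S = 110): V_0 = e^(−0.08)·[0.7776·45.6982 + 0.2224·14.7650] = 35.8348

€35.83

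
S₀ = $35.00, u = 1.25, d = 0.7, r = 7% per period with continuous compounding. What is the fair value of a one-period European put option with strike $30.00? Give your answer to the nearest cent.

Risk-neutral probability p = (e^0.07 − 0.7)/(1.25 − 0.7) = 0.3725/0.5500 = 0.6773
Terminal stock prices: S_u = 43.75, S_d = 24.5
Terminal payoffs (K − S): max(-13.75, 0) = 0, max(5.5, 0) = 5.5
Node 0 (S = 35): V_0 = e^(−0.07)·[0.6773·0.0000 + 0.3227·5.5000] = 1.6549

$1.65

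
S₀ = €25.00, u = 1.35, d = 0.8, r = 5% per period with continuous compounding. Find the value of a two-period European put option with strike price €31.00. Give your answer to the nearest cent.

€5.80

Risk-neutral probability p = (e^0.05 − 0.8)/(1.35 − 0.8) = 0.2513/0.5500 = 0.4569
Terminal stock prices: S_uu = 45.56, S_ud = 27, S_dd = 16
Terminal payoffs (K − S): max(-14.56, 0) = 0, max(4, 0) = 4, max(15, 0) = 15
Node u (S = 33.75): V_u = e^(−0.05)·[0.4569·0.0000 + 0.5431·4.0000] = 2.0666
Node d (S = 20): V_d = e^(−0.05)·[0.4569·4.0000 + 0.5431·15.0000] = 9.4881
Node 0 (S = 25): V_0 = e^(−0.05)·[0.4569·2.0666 + 0.5431·9.4881] = 5.8002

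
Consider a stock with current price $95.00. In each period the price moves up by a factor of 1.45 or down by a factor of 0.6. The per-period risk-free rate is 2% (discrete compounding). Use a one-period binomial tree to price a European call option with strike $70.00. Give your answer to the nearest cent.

Risk-neutral probability p = (1 + 0.02 − 0.6)/(1.45 − 0.6) = 0.4200/0.8500 = 0.4941
Terminal stock prices: S_u = 137.8, S_d = 57
Terminal payoffs (S − K): max(67.75, 0) = 67.75, max(-13, 0) = 0
Node 0 (S = 95): V_0 = 1/1.02·[0.4941·67.7500 + 0.5059·0.0000] = 32.8201

$32.82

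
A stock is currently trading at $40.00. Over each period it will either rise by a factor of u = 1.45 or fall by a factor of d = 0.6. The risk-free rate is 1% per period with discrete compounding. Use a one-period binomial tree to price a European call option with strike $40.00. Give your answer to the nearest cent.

$8.60

Risk-neutral probability p = (1 + 0.01 − 0.6)/(1.45 − 0.6) = 0.4100/0.8500 = 0.4824
Terminal stock prices: S_u = 58, S_d = 24
Terminal payoffs (S − K): max(18, 0) = 18, max(-16, 0) = 0
Node 0 (S = 40): V_0 = 1/1.01·[0.4824·18.0000 + 0.5176·0.0000] = 8.5964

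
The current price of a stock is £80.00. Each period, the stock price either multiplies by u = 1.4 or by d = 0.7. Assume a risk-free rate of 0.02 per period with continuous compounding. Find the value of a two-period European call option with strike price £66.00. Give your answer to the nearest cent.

Risk-neutral probability p = (e^0.02 − 0.7)/(1.4 − 0.7) = 0.3202/0.7000 = 0.4574
Terminal stock prices: S_uu = 156.8, S_ud = 78.4, S_dd = 39.2
Terminal payoffs (S − K): max(90.8, 0) = 90.8, max(12.4, 0) = 12.4, max(-26.8, 0) = 0
Node u (S = 112): V_u = e^(−0.02)·[0.4574·90.8000 + 0.5426·12.4000] = 47.3069
Node d (S = 56): V_d = e^(−0.02)·[0.4574·12.4000 + 0.5426·0.0000] = 5.5598
Node 0 (S = 80): V_0 = e^(−0.02)·[0.4574·47.3069 + 0.5426·5.5598] = 24.1680

£24.17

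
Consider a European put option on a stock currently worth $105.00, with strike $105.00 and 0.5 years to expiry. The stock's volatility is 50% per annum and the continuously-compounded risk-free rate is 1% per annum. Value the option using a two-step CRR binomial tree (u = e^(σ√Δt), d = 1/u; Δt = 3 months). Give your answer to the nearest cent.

CRR parameters: u = e^(σ√Δt) = e^(0.5·√0.25) = 1.2840, d = 1/u = 0.7788
Per-period rate: rΔt = 0.01·0.25 = 0.0025, so R = e^0.0025 = 1.0025
Risk-neutral probability p = (e^0.0025 − 0.7788)/(1.2840 − 0.7788) = 0.2237/0.5052 = 0.4428
Terminal stock prices: S_uu = 173.1, S_ud = 105, S_dd = 63.69
Terminal payoffs (K − S): max(-68.12, 0) = 0, max(0, 0) = 0, max(41.31, 0) = 41.31
Node u (S = 134.8): V_u = e^(−0.0025)·[0.4428·0.0000 + 0.5572·0.0000] = 0.0000
Node d (S = 81.77): V_d = e^(−0.0025)·[0.4428·0.0000 + 0.5572·41.3143] = 22.9637
Node 0 (S = 105): V_0 = e^(−0.0025)·[0.4428·0.0000 + 0.5572·22.9637] = 12.7640

$12.76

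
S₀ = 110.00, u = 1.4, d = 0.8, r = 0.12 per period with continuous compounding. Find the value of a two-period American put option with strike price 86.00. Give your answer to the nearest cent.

Risk-neutral probability p = (e^0.12 − 0.8)/(1.4 − 0.8) = 0.3275/0.6000 = 0.5458
Terminal stock prices: S_uu = 215.6, S_ud = 123.2, S_dd = 70.4
Terminal payoffs (K − S): max(-129.6, 0) = 0, max(-37.2, 0) = 0, max(15.6, 0) = 15.6
Node u (S = 154): continuation = e^(−0.12)·[0.5458·0.0000 + 0.4542·0.0000] = 0.0000; exercise value = 0.0000 ≤ continuation, so V_u = 0.0000
Node d (S = 88): continuation = e^(−0.12)·[0.5458·0.0000 + 0.4542·15.6000] = 6.2839; exercise value = 0.0000 ≤ continuation, so V_d = 6.2839
Node 0 (S = 110): continuation = e^(−0.12)·[0.5458·0.0000 + 0.4542·6.2839] = 2.5312; exercise value = 0.0000 ≤ continuation, so V_0 = 2.5312

2.53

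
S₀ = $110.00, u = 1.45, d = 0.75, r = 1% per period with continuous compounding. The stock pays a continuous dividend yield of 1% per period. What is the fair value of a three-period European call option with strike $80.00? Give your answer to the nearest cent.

Per-period risk-free factor R = e^0.01 = 1.0101; dividend-adjusted growth = e^(0.01−0.01) = 1.0000.
Risk-neutral probability p = (1.0000 − 0.75)/(1.45 − 0.75) = 0.2500/0.7000 = 0.3571
Terminal stock prices: S_uuu = 335.3, S_uud = 173.5, S_udd = 89.72, S_ddd = 46.41
Terminal payoffs (S − K): max(255.3, 0) = 255.3, max(93.46, 0) = 93.46, max(9.719, 0) = 9.719, max(-33.59, 0) = 0
Node uu (S = 231.3): V_uu = e^(−0.01)·[0.3571·255.3487 + 0.6429·93.4563] = 149.7698
Node ud (S = 119.6): V_ud = e^(−0.01)·[0.3571·93.4563 + 0.6429·9.7188] = 39.2307
Node dd (S = 61.88): V_dd = e^(−0.01)·[0.3571·9.7188 + 0.6429·0.0000] = 3.4364
Node u (S = 159.5): V_u = e^(−0.01)·[0.3571·149.7698 + 0.6429·39.2307] = 77.9258
Node d (S = 82.5): V_d = e^(−0.01)·[0.3571·39.2307 + 0.6429·3.4364] = 16.0587
Node 0 (S = 110): V_0 = e^(−0.01)·[0.3571·77.9258 + 0.6429·16.0587] = 37.7745

$37.77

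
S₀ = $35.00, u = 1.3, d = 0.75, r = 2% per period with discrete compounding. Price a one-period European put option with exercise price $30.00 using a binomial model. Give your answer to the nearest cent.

Risk-neutral probability p = (1 + 0.02 − 0.75)/(1.3 − 0.75) = 0.2700/0.5500 = 0.4909
Terminal stock prices: S_u = 45.5, S_d = 26.25
Terminal payoffs (K − S): max(-15.5, 0) = 0, max(3.75, 0) = 3.75
Node 0 (S = 35): V_0 = 1/1.02·[0.4909·0.0000 + 0.5091·3.7500] = 1.8717

$1.87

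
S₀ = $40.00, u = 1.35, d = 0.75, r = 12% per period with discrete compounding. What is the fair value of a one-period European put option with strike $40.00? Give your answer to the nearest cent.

Risk-neutral probability p = (1 + 0.12 − 0.75)/(1.35 − 0.75) = 0.3700/0.6000 = 0.6167
Terminal stock prices: S_u = 54, S_d = 30
Terminal payoffs (K − S): max(-14, 0) = 0, max(10, 0) = 10
Node 0 (S = 40): V_0 = 1/1.12·[0.6167·0.0000 + 0.3833·10.0000] = 3.4226

$3.42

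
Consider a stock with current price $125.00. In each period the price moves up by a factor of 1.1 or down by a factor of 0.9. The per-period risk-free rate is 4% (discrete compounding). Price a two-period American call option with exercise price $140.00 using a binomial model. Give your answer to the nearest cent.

Risk-neutral probability p = (1 + 0.04 − 0.9)/(1.1 − 0.9) = 0.1400/0.2000 = 0.7000
Terminal stock prices: S_uu = 151.3, S_ud = 123.8, S_dd = 101.2
Terminal payoffs (S − K): max(11.25, 0) = 11.25, max(-16.25, 0) = 0, max(-38.75, 0) = 0
Node u (S = 137.5): continuation = 1/1.04·[0.7000·11.2500 + 0.3000·0.0000] = 7.5721; exercise value = 0.0000 ≤ continuation, so V_u = 7.5721
Node d (S = 112.5): continuation = 1/1.04·[0.7000·0.0000 + 0.3000·0.0000] = 0.0000; exercise value = 0.0000 ≤ continuation, so V_d = 0.0000
Node 0 (S = 125): continuation = 1/1.04·[0.7000·7.5721 + 0.3000·0.0000] = 5.0966; exercise value = 0.0000 ≤ continuation, so V_0 = 5.0966

$5.10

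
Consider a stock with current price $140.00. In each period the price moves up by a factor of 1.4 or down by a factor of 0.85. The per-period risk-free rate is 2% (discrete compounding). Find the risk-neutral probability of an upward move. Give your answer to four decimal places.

p = 0.3091

Risk-neutral probability p = (1 + 0.02 − 0.85)/(1.4 − 0.85) = 0.1700/0.5500 = 0.3091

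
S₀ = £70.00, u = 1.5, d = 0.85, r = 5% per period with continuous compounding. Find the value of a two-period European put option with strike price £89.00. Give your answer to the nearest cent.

Risk-neutral probability p = (e^0.05 − 0.85)/(1.5 − 0.85) = 0.2013/0.6500 = 0.3096
Terminal stock prices: S_uu = 157.5, S_ud = 89.25, S_dd = 50.57
Terminal payoffs (K − S): max(-68.5, 0) = 0, max(-0.25, 0) = 0, max(38.43, 0) = 38.43
Node u (S = 105): V_u = e^(−0.05)·[0.3096·0.0000 + 0.6904·0.0000] = 0.0000
Node d (S = 59.5): V_d = e^(−0.05)·[0.3096·0.0000 + 0.6904·38.4250] = 25.2331
Node 0 (S = 70): V_0 = e^(−0.05)·[0.3096·0.0000 + 0.6904·25.2331] = 16.5701

£16.57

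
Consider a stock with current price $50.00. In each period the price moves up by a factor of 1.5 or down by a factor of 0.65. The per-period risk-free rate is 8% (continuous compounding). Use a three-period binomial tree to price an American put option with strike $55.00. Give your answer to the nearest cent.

$12.43

Risk-neutral probability p = (e^0.08 − 0.65)/(1.5 − 0.65) = 0.4333/0.8500 = 0.5097
Terminal stock prices: S_uuu = 168.8, S_uud = 73.12, S_udd = 31.69, S_ddd = 13.73
Terminal payoffs (K − S): max(-113.8, 0) = 0, max(-18.12, 0) = 0, max(23.31, 0) = 23.31, max(41.27, 0) = 41.27
Node uu (S = 112.5): continuation = e^(−0.08)·[0.5097·0.0000 + 0.4903·0.0000] = 0.0000; exercise value = 0.0000 ≤ continuation, so V_uu = 0.0000
Node ud (S = 48.75): continuation = e^(−0.08)·[0.5097·0.0000 + 0.4903·23.3125] = 10.5503; exercise value = 6.2500 ≤ continuation, so V_ud = 10.5503
Node dd (S = 21.13): continuation = e^(−0.08)·[0.5097·23.3125 + 0.4903·41.2687] = 29.6464; exercise value = 33.8750 > continuation, so V_dd = 33.8750 (exercise)
Node u (S = 75): continuation = e^(−0.08)·[0.5097·0.0000 + 0.4903·10.5503] = 4.7746; exercise value = 0.0000 ≤ continuation, so V_u = 4.7746
Node d (S = 32.5): continuation = e^(−0.08)·[0.5097·10.5503 + 0.4903·33.8750] = 20.2949; exercise value = 22.5000 > continuation, so V_d = 22.5000 (exercise)
Node 0 (S = 50): continuation = e^(−0.08)·[0.5097·4.7746 + 0.4903·22.5000] = 12.4293; exercise value = 5.0000 ≤ continuation, so V_0 = 12.4293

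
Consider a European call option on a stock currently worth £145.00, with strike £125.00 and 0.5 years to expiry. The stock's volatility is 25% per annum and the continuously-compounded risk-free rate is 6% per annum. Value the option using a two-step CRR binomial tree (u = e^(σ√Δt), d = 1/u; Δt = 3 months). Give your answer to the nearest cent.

CRR parameters: u = e^(σ√Δt) = e^(0.25·√0.25) = 1.1331, d = 1/u = 0.8825
Per-period rate: rΔt = 0.06·0.25 = 0.015, so R = e^0.015 = 1.0151
Risk-neutral probability p = (e^0.015 − 0.8825)/(1.1331 − 0.8825) = 0.1326/0.2507 = 0.5291
Terminal stock prices: S_uu = 186.2, S_ud = 145, S_dd = 112.9
Terminal payoffs (S − K): max(61.18, 0) = 61.18, max(20, 0) = 20, max(-12.07, 0) = 0
Node u (S = 164.3): V_u = e^(−0.015)·[0.5291·61.1837 + 0.4709·20.0000] = 41.1675
Node d (S = 128): V_d = e^(−0.015)·[0.5291·20.0000 + 0.4709·0.0000] = 10.4242
Node 0 (S = 145): V_0 = e^(−0.015)·[0.5291·41.1675 + 0.4709·10.4242] = 26.2927

£26.29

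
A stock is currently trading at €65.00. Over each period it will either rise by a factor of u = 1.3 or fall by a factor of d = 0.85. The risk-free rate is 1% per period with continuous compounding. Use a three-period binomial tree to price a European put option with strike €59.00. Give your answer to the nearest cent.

€4.95

Risk-neutral probability p = (e^0.01 − 0.85)/(1.3 − 0.85) = 0.1601/0.4500 = 0.3557
Terminal stock prices: S_uuu = 142.8, S_uud = 93.37, S_udd = 61.05, S_ddd = 39.92
Terminal payoffs (K − S): max(-83.81, 0) = 0, max(-34.37, 0) = 0, max(-2.051, 0) = 0, max(19.08, 0) = 19.08
Node uu (S = 109.9): V_uu = e^(−0.01)·[0.3557·0.0000 + 0.6443·0.0000] = 0.0000
Node ud (S = 71.83): V_ud = e^(−0.01)·[0.3557·0.0000 + 0.6443·0.0000] = 0.0000
Node dd (S = 46.96): V_dd = e^(−0.01)·[0.3557·0.0000 + 0.6443·19.0819] = 12.1727
Node u (S = 84.5): V_u = e^(−0.01)·[0.3557·0.0000 + 0.6443·0.0000] = 0.0000
Node d (S = 55.25): V_d = e^(−0.01)·[0.3557·0.0000 + 0.6443·12.1727] = 7.7653
Node 0 (S = 65): V_0 = e^(−0.01)·[0.3557·0.0000 + 0.6443·7.7653] = 4.9536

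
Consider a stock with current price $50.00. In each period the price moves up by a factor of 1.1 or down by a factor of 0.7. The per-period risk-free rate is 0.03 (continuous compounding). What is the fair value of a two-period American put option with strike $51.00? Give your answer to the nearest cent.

Risk-neutral probability p = (e^0.03 − 0.7)/(1.1 − 0.7) = 0.3305/0.4000 = 0.8261
Terminal stock prices: S_uu = 60.5, S_ud = 38.5, S_dd = 24.5
Terminal payoffs (K − S): max(-9.5, 0) = 0, max(12.5, 0) = 12.5, max(26.5, 0) = 26.5
Node u (S = 55): continuation = e^(−0.03)·[0.8261·0.0000 + 0.1739·12.5000] = 2.1091; exercise value = 0.0000 ≤ continuation, so V_u = 2.1091
Node d (S = 35): continuation = e^(−0.03)·[0.8261·12.5000 + 0.1739·26.5000] = 14.4927; exercise value = 16.0000 > continuation, so V_d = 16.0000 (exercise)
Node 0 (S = 50): continuation = e^(−0.03)·[0.8261·2.1091 + 0.1739·16.0000] = 4.3905; exercise value = 1.0000 ≤ continuation, so V_0 = 4.3905

$4.39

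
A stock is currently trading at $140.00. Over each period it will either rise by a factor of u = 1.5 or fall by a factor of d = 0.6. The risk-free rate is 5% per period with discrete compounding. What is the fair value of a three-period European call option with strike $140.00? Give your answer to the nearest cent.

Risk-neutral probability p = (1 + 0.05 − 0.6)/(1.5 − 0.6) = 0.4500/0.9000 = 0.5000
Terminal stock prices: S_uuu = 472.5, S_uud = 189, S_udd = 75.6, S_ddd = 30.24
Terminal payoffs (S − K): max(332.5, 0) = 332.5, max(49, 0) = 49, max(-64.4, 0) = 0, max(-109.8, 0) = 0
Node uu (S = 315): V_uu = 1/1.05·[0.5000·332.5000 + 0.5000·49.0000] = 181.6667
Node ud (S = 126): V_ud = 1/1.05·[0.5000·49.0000 + 0.5000·0.0000] = 23.3333
Node dd (S = 50.4): V_dd = 1/1.05·[0.5000·0.0000 + 0.5000·0.0000] = 0.0000
Node u (S = 210): V_u = 1/1.05·[0.5000·181.6667 + 0.5000·23.3333] = 97.6190
Node d (S = 84): V_d = 1/1.05·[0.5000·23.3333 + 0.5000·0.0000] = 11.1111
Node 0 (S = 140): V_0 = 1/1.05·[0.5000·97.6190 + 0.5000·11.1111] = 51.7763

$51.78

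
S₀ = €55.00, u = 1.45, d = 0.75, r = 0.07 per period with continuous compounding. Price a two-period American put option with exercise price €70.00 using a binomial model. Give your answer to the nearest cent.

Risk-neutral probability p = (e^0.07 − 0.75)/(1.45 − 0.75) = 0.3225/0.7000 = 0.4607
Terminal stock prices: S_uu = 115.6, S_ud = 59.81, S_dd = 30.94
Terminal payoffs (K − S): max(-45.64, 0) = 0, max(10.19, 0) = 10.19, max(39.06, 0) = 39.06
Node u (S = 79.75): continuation = e^(−0.07)·[0.4607·0.0000 + 0.5393·10.1875] = 5.1224; exercise value = 0.0000 ≤ continuation, so V_u = 5.1224
Node d (S = 41.25): continuation = e^(−0.07)·[0.4607·10.1875 + 0.5393·39.0625] = 24.0176; exercise value = 28.7500 > continuation, so V_d = 28.7500 (exercise)
Node 0 (S = 55): continuation = e^(−0.07)·[0.4607·5.1224 + 0.5393·28.7500] = 16.6564; exercise value = 15.0000 ≤ continuation, so V_0 = 16.6564

€16.66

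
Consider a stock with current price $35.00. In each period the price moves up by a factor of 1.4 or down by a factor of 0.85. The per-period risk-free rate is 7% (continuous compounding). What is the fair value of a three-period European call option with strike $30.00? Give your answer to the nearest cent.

$12.14

Risk-neutral probability p = (e^0.07 − 0.85)/(1.4 − 0.85) = 0.2225/0.5500 = 0.4046
Terminal stock prices: S_uuu = 96.04, S_uud = 58.31, S_udd = 35.4, S_ddd = 21.49
Terminal payoffs (S − K): max(66.04, 0) = 66.04, max(28.31, 0) = 28.31, max(5.402, 0) = 5.402, max(-8.506, 0) = 0
Node uu (S = 68.6): V_uu = e^(−0.07)·[0.4046·66.0400 + 0.5954·28.3100] = 40.6282
Node ud (S = 41.65): V_ud = e^(−0.07)·[0.4046·28.3100 + 0.5954·5.4025] = 13.6782
Node dd (S = 25.29): V_dd = e^(−0.07)·[0.4046·5.4025 + 0.5954·0.0000] = 2.0379
Node u (S = 49): V_u = e^(−0.07)·[0.4046·40.6282 + 0.5954·13.6782] = 22.9193
Node d (S = 29.75): V_d = e^(−0.07)·[0.4046·13.6782 + 0.5954·2.0379] = 6.2909
Node 0 (S = 35): V_0 = e^(−0.07)·[0.4046·22.9193 + 0.5954·6.2909] = 12.1380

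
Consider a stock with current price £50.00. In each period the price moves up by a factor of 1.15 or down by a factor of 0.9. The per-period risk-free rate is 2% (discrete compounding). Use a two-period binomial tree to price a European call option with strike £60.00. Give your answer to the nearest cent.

£1.36

Risk-neutral probability p = (1 + 0.02 − 0.9)/(1.15 − 0.9) = 0.1200/0.2500 = 0.4800
Terminal stock prices: S_uu = 66.12, S_ud = 51.75, S_dd = 40.5
Terminal payoffs (S − K): max(6.125, 0) = 6.125, max(-8.25, 0) = 0, max(-19.5, 0) = 0
Node u (S = 57.5): V_u = 1/1.02·[0.4800·6.1250 + 0.5200·0.0000] = 2.8824
Node d (S = 45): V_d = 1/1.02·[0.4800·0.0000 + 0.5200·0.0000] = 0.0000
Node 0 (S = 50): V_0 = 1/1.02·[0.4800·2.8824 + 0.5200·0.0000] = 1.3564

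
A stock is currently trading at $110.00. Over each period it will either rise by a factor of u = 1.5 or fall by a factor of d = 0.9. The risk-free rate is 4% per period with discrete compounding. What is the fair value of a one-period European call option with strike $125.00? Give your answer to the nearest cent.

$8.97

Risk-neutral probability p = (1 + 0.04 − 0.9)/(1.5 − 0.9) = 0.1400/0.6000 = 0.2333
Terminal stock prices: S_u = 165, S_d = 99
Terminal payoffs (S − K): max(40, 0) = 40, max(-26, 0) = 0
Node 0 (S = 110): V_0 = 1/1.04·[0.2333·40.0000 + 0.7667·0.0000] = 8.9744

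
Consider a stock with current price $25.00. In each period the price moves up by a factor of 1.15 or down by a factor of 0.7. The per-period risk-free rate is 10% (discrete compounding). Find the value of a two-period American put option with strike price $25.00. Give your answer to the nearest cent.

$1.16

Risk-neutral probability p = (1 + 0.1 − 0.7)/(1.15 − 0.7) = 0.4000/0.4500 = 0.8889
Terminal stock prices: S_uu = 33.06, S_ud = 20.12, S_dd = 12.25
Terminal payoffs (K − S): max(-8.062, 0) = 0, max(4.875, 0) = 4.875, max(12.75, 0) = 12.75
Node u (S = 28.75): continuation = 1/1.1·[0.8889·0.0000 + 0.1111·4.8750] = 0.4924; exercise value = 0.0000 ≤ continuation, so V_u = 0.4924
Node d (S = 17.5): continuation = 1/1.1·[0.8889·4.8750 + 0.1111·12.7500] = 5.2273; exercise value = 7.5000 > continuation, so V_d = 7.5000 (exercise)
Node 0 (S = 25): continuation = 1/1.1·[0.8889·0.4924 + 0.1111·7.5000] = 1.1555; exercise value = 0.0000 ≤ continuation, so V_0 = 1.1555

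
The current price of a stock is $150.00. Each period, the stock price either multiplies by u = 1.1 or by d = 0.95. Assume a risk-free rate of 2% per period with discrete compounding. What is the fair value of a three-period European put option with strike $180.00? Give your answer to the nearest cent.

$21.50

Risk-neutral probability p = (1 + 0.02 − 0.95)/(1.1 − 0.95) = 0.0700/0.1500 = 0.4667
Terminal stock prices: S_uuu = 199.7, S_uud = 172.4, S_udd = 148.9, S_ddd = 128.6
Terminal payoffs (K − S): max(-19.65, 0) = 0, max(7.575, 0) = 7.575, max(31.09, 0) = 31.09, max(51.39, 0) = 51.39
Node uu (S = 181.5): V_uu = 1/1.02·[0.4667·0.0000 + 0.5333·7.5750] = 3.9608
Node ud (S = 156.8): V_ud = 1/1.02·[0.4667·7.5750 + 0.5333·31.0875] = 19.7206
Node dd (S = 135.4): V_dd = 1/1.02·[0.4667·31.0875 + 0.5333·51.3938] = 41.0956
Node u (S = 165): V_u = 1/1.02·[0.4667·3.9608 + 0.5333·19.7206] = 12.1235
Node d (S = 142.5): V_d = 1/1.02·[0.4667·19.7206 + 0.5333·41.0956] = 30.5104
Node 0 (S = 150): V_0 = 1/1.02·[0.4667·12.1235 + 0.5333·30.5104] = 21.4999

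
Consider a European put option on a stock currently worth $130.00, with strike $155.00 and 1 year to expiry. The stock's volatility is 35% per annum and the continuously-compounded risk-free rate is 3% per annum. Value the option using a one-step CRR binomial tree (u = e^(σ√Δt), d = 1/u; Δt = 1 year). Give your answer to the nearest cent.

CRR parameters: u = e^(σ√Δt) = e^(0.35·√1) = 1.4191, d = 1/u = 0.7047
Per-period rate: rΔt = 0.03·1 = 0.03, so R = e^0.03 = 1.0305
Risk-neutral probability p = (e^0.03 − 0.7047)/(1.4191 − 0.7047) = 0.3258/0.7144 = 0.4560
Terminal stock prices: S_u = 184.5, S_d = 91.61
Terminal payoffs (K − S): max(-29.48, 0) = 0, max(63.39, 0) = 63.39
Node 0 (S = 130): V_0 = e^(−0.03)·[0.4560·0.0000 + 0.5440·63.3905] = 33.4645

$33.46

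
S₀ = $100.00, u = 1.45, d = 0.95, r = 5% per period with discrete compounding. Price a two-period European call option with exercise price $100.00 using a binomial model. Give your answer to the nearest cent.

$14.96

Risk-neutral probability p = (1 + 0.05 − 0.95)/(1.45 − 0.95) = 0.1000/0.5000 = 0.2000
Terminal stock prices: S_uu = 210.2, S_ud = 137.8, S_dd = 90.25
Terminal payoffs (S − K): max(110.2, 0) = 110.2, max(37.75, 0) = 37.75, max(-9.75, 0) = 0
Node u (S = 145): V_u = 1/1.05·[0.2000·110.2500 + 0.8000·37.7500] = 49.7619
Node d (S = 95): V_d = 1/1.05·[0.2000·37.7500 + 0.8000·0.0000] = 7.1905
Node 0 (S = 100): V_0 = 1/1.05·[0.2000·49.7619 + 0.8000·7.1905] = 14.9569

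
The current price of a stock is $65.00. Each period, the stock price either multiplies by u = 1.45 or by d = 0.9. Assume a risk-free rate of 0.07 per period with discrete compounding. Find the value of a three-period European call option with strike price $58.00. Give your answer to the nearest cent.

Risk-neutral probability p = (1 + 0.07 − 0.9)/(1.45 − 0.9) = 0.1700/0.5500 = 0.3091
Terminal stock prices: S_uuu = 198.2, S_uud = 123, S_udd = 76.34, S_ddd = 47.39
Terminal payoffs (S − K): max(140.2, 0) = 140.2, max(65, 0) = 65, max(18.34, 0) = 18.34, max(-10.61, 0) = 0
Node uu (S = 136.7): V_uu = 1/1.07·[0.3091·140.1606 + 0.6909·64.9963] = 82.4569
Node ud (S = 84.83): V_ud = 1/1.07·[0.3091·64.9963 + 0.6909·18.3425] = 30.6194
Node dd (S = 52.65): V_dd = 1/1.07·[0.3091·18.3425 + 0.6909·0.0000] = 5.2986
Node u (S = 94.25): V_u = 1/1.07·[0.3091·82.4569 + 0.6909·30.6194] = 43.5906
Node d (S = 58.5): V_d = 1/1.07·[0.3091·30.6194 + 0.6909·5.2986] = 12.2664
Node 0 (S = 65): V_0 = 1/1.07·[0.3091·43.5906 + 0.6909·12.2664] = 20.5125

$20.51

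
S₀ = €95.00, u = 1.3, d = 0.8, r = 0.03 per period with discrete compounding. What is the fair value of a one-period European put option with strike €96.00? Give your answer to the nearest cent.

€10.49

Risk-neutral probability p = (1 + 0.03 − 0.8)/(1.3 − 0.8) = 0.2300/0.5000 = 0.4600
Terminal stock prices: S_u = 123.5, S_d = 76
Terminal payoffs (K − S): max(-27.5, 0) = 0, max(20, 0) = 20
Node 0 (S = 95): V_0 = 1/1.03·[0.4600·0.0000 + 0.5400·20.0000] = 10.4854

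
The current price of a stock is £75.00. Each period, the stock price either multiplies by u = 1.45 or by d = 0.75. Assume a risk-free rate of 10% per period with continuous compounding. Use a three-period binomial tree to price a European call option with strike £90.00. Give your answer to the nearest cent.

Risk-neutral probability p = (e^0.1 − 0.75)/(1.45 − 0.75) = 0.3552/0.7000 = 0.5074
Terminal stock prices: S_uuu = 228.6, S_uud = 118.3, S_udd = 61.17, S_ddd = 31.64
Terminal payoffs (S − K): max(138.6, 0) = 138.6, max(28.27, 0) = 28.27, max(-28.83, 0) = 0, max(-58.36, 0) = 0
Node uu (S = 157.7): V_uu = e^(−0.1)·[0.5074·138.6469 + 0.4926·28.2656] = 76.2521
Node ud (S = 81.56): V_ud = e^(−0.1)·[0.5074·28.2656 + 0.4926·0.0000] = 12.9768
Node dd (S = 42.19): V_dd = e^(−0.1)·[0.5074·0.0000 + 0.4926·0.0000] = 0.0000
Node u (S = 108.8): V_u = e^(−0.1)·[0.5074·76.2521 + 0.4926·12.9768] = 40.7918
Node d (S = 56.25): V_d = e^(−0.1)·[0.5074·12.9768 + 0.4926·0.0000] = 5.9577
Node 0 (S = 75): V_0 = e^(−0.1)·[0.5074·40.7918 + 0.4926·5.9577] = 21.3832

£21.38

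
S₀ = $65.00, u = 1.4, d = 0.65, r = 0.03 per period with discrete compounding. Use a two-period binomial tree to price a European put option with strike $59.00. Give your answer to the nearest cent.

Risk-neutral probability p = (1 + 0.03 − 0.65)/(1.4 − 0.65) = 0.3800/0.7500 = 0.5067
Terminal stock prices: S_uu = 127.4, S_ud = 59.15, S_dd = 27.46
Terminal payoffs (K − S): max(-68.4, 0) = 0, max(-0.15, 0) = 0, max(31.54, 0) = 31.54
Node u (S = 91): V_u = 1/1.03·[0.5067·0.0000 + 0.4933·0.0000] = 0.0000
Node d (S = 42.25): V_d = 1/1.03·[0.5067·0.0000 + 0.4933·31.5375] = 15.1053
Node 0 (S = 65): V_0 = 1/1.03·[0.5067·0.0000 + 0.4933·15.1053] = 7.2349

$7.23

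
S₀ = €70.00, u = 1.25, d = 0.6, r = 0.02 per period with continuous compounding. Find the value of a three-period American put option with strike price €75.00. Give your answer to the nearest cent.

Risk-neutral probability p = (e^0.02 − 0.6)/(1.25 − 0.6) = 0.4202/0.6500 = 0.6465
Terminal stock prices: S_uuu = 136.7, S_uud = 65.62, S_udd = 31.5, S_ddd = 15.12
Terminal payoffs (K − S): max(-61.72, 0) = 0, max(9.375, 0) = 9.375, max(43.5, 0) = 43.5, max(59.88, 0) = 59.88
Node uu (S = 109.4): continuation = e^(−0.02)·[0.6465·0.0000 + 0.3535·9.3750] = 3.2488; exercise value = 0.0000 ≤ continuation, so V_uu = 3.2488
Node ud (S = 52.5): continuation = e^(−0.02)·[0.6465·9.3750 + 0.3535·43.5000] = 21.0149; exercise value = 22.5000 > continuation, so V_ud = 22.5000 (exercise)
Node dd (S = 25.2): continuation = e^(−0.02)·[0.6465·43.5000 + 0.3535·59.8800] = 48.3149; exercise value = 49.8000 > continuation, so V_dd = 49.8000 (exercise)
Node u (S = 87.5): continuation = e^(−0.02)·[0.6465·3.2488 + 0.3535·22.5000] = 9.8557; exercise value = 0.0000 ≤ continuation, so V_u = 9.8557
Node d (S = 42): continuation = e^(−0.02)·[0.6465·22.5000 + 0.3535·49.8000] = 31.5149; exercise value = 33.0000 > continuation, so V_d = 33.0000 (exercise)
Node 0 (S = 70): continuation = e^(−0.02)·[0.6465·9.8557 + 0.3535·33.0000] = 17.6809; exercise value = 5.0000 ≤ continuation, so V_0 = 17.6809

€17.68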